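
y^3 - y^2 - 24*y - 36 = (y - 6)*(y + 2)*(y + 3)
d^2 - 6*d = d*(d - 6)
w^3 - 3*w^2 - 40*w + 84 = (w - 7)*(w - 2)*(w + 6)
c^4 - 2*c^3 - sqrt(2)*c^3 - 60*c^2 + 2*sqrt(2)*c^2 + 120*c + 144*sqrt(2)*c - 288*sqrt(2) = (c - 2)*(c - 4*sqrt(2))*(c - 3*sqrt(2))*(c + 6*sqrt(2))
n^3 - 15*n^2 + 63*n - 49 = (n - 7)^2*(n - 1)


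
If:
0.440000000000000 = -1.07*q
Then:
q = -0.41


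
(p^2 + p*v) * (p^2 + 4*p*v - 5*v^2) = p^4 + 5*p^3*v - p^2*v^2 - 5*p*v^3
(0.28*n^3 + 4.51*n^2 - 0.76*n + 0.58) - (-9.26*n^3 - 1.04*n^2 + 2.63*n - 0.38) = 9.54*n^3 + 5.55*n^2 - 3.39*n + 0.96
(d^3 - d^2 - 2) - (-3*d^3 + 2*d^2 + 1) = 4*d^3 - 3*d^2 - 3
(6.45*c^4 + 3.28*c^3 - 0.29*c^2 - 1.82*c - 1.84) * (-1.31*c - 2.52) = -8.4495*c^5 - 20.5508*c^4 - 7.8857*c^3 + 3.115*c^2 + 6.9968*c + 4.6368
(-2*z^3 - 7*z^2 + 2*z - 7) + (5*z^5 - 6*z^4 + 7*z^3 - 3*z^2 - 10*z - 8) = 5*z^5 - 6*z^4 + 5*z^3 - 10*z^2 - 8*z - 15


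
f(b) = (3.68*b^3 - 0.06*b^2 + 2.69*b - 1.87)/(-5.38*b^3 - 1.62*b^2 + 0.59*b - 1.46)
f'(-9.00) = -0.00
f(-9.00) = -0.72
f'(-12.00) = -0.00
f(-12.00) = -0.71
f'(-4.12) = -0.04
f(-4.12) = -0.79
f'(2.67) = -0.00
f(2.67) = -0.66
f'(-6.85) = -0.01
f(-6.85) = -0.73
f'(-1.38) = -2.40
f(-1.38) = -1.75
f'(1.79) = -0.02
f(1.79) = -0.65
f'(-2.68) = -0.16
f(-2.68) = -0.90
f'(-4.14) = -0.04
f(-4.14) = -0.79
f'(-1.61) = -1.13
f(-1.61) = -1.37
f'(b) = (11.04*b^2 - 0.12*b + 2.69)/(-5.38*b^3 - 1.62*b^2 + 0.59*b - 1.46) + (16.14*b^2 + 3.24*b - 0.59)*(3.68*b^3 - 0.06*b^2 + 2.69*b - 1.87)/(-5.38*b^3 - 1.62*b^2 + 0.59*b - 1.46)^2 = (-6.2844*b^4 + 33.2868*b^3 - 41.9778*b^2 - 5.8836*b - 2.8241)/(28.9444*b^6 + 17.4312*b^5 - 3.724*b^4 + 13.798*b^3 + 5.0785*b^2 - 1.7228*b + 2.1316)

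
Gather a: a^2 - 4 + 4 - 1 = a^2 - 1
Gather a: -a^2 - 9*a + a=-a^2 - 8*a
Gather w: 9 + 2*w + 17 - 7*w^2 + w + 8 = -7*w^2 + 3*w + 34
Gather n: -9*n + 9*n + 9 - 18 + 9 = 0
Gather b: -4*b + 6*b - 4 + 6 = 2*b + 2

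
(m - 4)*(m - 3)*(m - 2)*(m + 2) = m^4 - 7*m^3 + 8*m^2 + 28*m - 48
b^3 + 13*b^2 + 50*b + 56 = (b + 2)*(b + 4)*(b + 7)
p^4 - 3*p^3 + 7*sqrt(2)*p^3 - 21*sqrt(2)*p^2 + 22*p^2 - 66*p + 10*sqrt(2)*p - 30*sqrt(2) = (p - 3)*(p + sqrt(2))^2*(p + 5*sqrt(2))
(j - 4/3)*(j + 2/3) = j^2 - 2*j/3 - 8/9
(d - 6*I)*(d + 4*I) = d^2 - 2*I*d + 24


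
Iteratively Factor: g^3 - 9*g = (g + 3)*(g^2 - 3*g) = g*(g + 3)*(g - 3)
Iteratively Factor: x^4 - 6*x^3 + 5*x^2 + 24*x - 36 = (x - 3)*(x^3 - 3*x^2 - 4*x + 12) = (x - 3)*(x - 2)*(x^2 - x - 6) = (x - 3)*(x - 2)*(x + 2)*(x - 3)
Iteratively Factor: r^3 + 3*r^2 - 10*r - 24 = (r + 4)*(r^2 - r - 6) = (r - 3)*(r + 4)*(r + 2)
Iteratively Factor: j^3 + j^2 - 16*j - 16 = (j + 4)*(j^2 - 3*j - 4) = (j + 1)*(j + 4)*(j - 4)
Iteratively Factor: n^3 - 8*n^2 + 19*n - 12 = (n - 3)*(n^2 - 5*n + 4) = (n - 3)*(n - 1)*(n - 4)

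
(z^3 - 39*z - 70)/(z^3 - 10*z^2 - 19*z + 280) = (z + 2)/(z - 8)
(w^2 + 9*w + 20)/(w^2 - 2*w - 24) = (w + 5)/(w - 6)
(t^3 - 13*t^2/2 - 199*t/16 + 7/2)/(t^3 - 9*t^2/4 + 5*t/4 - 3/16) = (4*t^2 - 25*t - 56)/(4*t^2 - 8*t + 3)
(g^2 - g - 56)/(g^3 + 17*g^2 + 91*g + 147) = (g - 8)/(g^2 + 10*g + 21)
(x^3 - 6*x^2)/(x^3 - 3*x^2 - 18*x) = x/(x + 3)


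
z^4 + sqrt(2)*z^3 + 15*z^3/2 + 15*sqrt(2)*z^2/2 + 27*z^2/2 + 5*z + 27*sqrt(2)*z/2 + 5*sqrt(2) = (z + 1/2)*(z + 2)*(z + 5)*(z + sqrt(2))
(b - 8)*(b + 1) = b^2 - 7*b - 8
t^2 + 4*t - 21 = (t - 3)*(t + 7)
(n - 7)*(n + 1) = n^2 - 6*n - 7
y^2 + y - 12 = (y - 3)*(y + 4)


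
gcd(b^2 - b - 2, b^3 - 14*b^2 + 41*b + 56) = b + 1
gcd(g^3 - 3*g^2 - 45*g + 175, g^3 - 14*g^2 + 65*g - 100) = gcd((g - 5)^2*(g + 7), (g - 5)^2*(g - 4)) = g^2 - 10*g + 25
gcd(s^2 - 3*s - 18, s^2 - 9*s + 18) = s - 6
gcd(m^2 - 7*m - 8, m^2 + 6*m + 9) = 1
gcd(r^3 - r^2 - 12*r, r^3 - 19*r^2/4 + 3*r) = r^2 - 4*r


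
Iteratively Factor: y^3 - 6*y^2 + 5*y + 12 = (y + 1)*(y^2 - 7*y + 12) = (y - 4)*(y + 1)*(y - 3)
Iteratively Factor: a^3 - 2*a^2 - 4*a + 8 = (a + 2)*(a^2 - 4*a + 4) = (a - 2)*(a + 2)*(a - 2)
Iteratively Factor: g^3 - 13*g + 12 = (g - 1)*(g^2 + g - 12) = (g - 3)*(g - 1)*(g + 4)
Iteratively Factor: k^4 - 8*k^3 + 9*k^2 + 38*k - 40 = (k - 1)*(k^3 - 7*k^2 + 2*k + 40) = (k - 4)*(k - 1)*(k^2 - 3*k - 10) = (k - 4)*(k - 1)*(k + 2)*(k - 5)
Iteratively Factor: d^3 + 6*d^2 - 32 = (d + 4)*(d^2 + 2*d - 8) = (d + 4)^2*(d - 2)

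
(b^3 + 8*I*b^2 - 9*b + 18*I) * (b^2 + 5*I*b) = b^5 + 13*I*b^4 - 49*b^3 - 27*I*b^2 - 90*b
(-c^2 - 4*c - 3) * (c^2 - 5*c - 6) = -c^4 + c^3 + 23*c^2 + 39*c + 18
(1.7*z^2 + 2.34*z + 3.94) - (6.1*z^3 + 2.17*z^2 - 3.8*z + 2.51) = -6.1*z^3 - 0.47*z^2 + 6.14*z + 1.43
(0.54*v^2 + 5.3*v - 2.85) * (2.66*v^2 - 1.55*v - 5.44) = 1.4364*v^4 + 13.261*v^3 - 18.7336*v^2 - 24.4145*v + 15.504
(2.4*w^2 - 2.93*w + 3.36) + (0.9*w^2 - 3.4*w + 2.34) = 3.3*w^2 - 6.33*w + 5.7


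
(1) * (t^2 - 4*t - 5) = t^2 - 4*t - 5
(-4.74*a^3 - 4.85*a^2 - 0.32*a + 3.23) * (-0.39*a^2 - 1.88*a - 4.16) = 1.8486*a^5 + 10.8027*a^4 + 28.9612*a^3 + 19.5179*a^2 - 4.7412*a - 13.4368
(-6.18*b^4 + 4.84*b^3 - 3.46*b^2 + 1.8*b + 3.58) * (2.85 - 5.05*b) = 31.209*b^5 - 42.055*b^4 + 31.267*b^3 - 18.951*b^2 - 12.949*b + 10.203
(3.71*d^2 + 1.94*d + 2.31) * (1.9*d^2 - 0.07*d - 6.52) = 7.049*d^4 + 3.4263*d^3 - 19.936*d^2 - 12.8105*d - 15.0612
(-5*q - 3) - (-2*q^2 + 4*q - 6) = 2*q^2 - 9*q + 3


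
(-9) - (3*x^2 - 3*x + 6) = -3*x^2 + 3*x - 15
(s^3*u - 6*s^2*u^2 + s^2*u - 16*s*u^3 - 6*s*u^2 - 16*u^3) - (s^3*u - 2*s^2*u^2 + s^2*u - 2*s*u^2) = -4*s^2*u^2 - 16*s*u^3 - 4*s*u^2 - 16*u^3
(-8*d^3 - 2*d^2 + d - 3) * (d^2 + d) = -8*d^5 - 10*d^4 - d^3 - 2*d^2 - 3*d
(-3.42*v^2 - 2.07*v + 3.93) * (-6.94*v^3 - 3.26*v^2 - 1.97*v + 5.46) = 23.7348*v^5 + 25.515*v^4 - 13.7886*v^3 - 27.4071*v^2 - 19.0443*v + 21.4578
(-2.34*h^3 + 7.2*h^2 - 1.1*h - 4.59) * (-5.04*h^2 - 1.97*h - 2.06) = 11.7936*h^5 - 31.6782*h^4 - 3.8196*h^3 + 10.4686*h^2 + 11.3083*h + 9.4554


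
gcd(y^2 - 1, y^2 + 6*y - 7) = y - 1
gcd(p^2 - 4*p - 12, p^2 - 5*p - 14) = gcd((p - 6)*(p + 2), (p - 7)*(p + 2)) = p + 2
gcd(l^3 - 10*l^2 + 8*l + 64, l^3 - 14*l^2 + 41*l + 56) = l - 8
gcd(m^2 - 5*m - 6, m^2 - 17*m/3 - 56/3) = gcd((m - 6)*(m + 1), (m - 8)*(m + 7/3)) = 1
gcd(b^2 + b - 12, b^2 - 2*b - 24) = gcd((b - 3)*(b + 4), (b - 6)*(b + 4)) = b + 4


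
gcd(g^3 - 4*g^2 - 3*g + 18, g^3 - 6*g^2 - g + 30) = g^2 - g - 6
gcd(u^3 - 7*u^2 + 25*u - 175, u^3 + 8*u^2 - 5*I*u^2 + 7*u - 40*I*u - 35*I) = u - 5*I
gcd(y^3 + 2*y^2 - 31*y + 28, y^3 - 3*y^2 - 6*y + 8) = y^2 - 5*y + 4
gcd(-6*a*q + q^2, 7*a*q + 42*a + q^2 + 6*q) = 1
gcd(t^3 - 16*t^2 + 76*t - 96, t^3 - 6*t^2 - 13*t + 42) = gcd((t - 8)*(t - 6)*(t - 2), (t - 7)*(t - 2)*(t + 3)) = t - 2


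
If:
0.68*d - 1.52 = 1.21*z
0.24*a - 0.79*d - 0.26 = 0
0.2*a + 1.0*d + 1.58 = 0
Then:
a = -2.48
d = -1.08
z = -1.87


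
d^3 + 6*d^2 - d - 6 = (d - 1)*(d + 1)*(d + 6)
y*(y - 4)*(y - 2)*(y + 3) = y^4 - 3*y^3 - 10*y^2 + 24*y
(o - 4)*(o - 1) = o^2 - 5*o + 4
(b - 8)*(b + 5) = b^2 - 3*b - 40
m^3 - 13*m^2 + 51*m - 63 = (m - 7)*(m - 3)^2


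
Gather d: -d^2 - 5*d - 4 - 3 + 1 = -d^2 - 5*d - 6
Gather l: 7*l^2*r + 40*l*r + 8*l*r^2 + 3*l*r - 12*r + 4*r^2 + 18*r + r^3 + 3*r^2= 7*l^2*r + l*(8*r^2 + 43*r) + r^3 + 7*r^2 + 6*r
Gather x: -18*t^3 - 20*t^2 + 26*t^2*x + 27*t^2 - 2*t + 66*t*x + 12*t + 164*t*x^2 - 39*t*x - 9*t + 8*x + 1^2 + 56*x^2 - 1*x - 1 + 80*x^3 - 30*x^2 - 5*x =-18*t^3 + 7*t^2 + t + 80*x^3 + x^2*(164*t + 26) + x*(26*t^2 + 27*t + 2)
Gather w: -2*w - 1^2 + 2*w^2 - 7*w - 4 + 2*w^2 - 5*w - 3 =4*w^2 - 14*w - 8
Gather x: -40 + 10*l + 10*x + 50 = 10*l + 10*x + 10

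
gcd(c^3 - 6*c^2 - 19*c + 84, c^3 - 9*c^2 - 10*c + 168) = c^2 - 3*c - 28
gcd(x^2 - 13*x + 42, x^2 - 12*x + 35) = x - 7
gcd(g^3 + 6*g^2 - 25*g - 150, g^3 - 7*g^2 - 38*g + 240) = g^2 + g - 30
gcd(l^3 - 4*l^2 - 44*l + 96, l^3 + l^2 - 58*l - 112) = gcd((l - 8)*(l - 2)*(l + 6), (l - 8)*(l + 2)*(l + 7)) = l - 8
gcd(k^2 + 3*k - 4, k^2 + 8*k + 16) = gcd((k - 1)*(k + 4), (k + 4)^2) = k + 4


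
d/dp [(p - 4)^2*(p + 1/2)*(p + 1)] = 4*p^3 - 39*p^2/2 + 9*p + 20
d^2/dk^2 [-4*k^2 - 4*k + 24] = -8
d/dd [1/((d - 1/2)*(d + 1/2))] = -32*d/(16*d^4 - 8*d^2 + 1)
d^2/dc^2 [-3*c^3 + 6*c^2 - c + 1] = 12 - 18*c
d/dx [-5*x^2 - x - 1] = -10*x - 1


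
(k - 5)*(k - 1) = k^2 - 6*k + 5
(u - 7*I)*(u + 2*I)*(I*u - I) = I*u^3 + 5*u^2 - I*u^2 - 5*u + 14*I*u - 14*I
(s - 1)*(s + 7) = s^2 + 6*s - 7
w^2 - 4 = (w - 2)*(w + 2)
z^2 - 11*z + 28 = (z - 7)*(z - 4)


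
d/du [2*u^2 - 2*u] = 4*u - 2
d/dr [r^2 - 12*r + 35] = 2*r - 12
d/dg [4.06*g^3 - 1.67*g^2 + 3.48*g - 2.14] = 12.18*g^2 - 3.34*g + 3.48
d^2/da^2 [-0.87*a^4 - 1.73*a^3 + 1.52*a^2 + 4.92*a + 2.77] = -10.44*a^2 - 10.38*a + 3.04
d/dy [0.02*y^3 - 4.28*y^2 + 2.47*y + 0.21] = 0.06*y^2 - 8.56*y + 2.47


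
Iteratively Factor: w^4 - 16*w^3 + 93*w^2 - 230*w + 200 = (w - 4)*(w^3 - 12*w^2 + 45*w - 50) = (w - 4)*(w - 2)*(w^2 - 10*w + 25) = (w - 5)*(w - 4)*(w - 2)*(w - 5)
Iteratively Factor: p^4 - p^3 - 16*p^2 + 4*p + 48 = (p - 4)*(p^3 + 3*p^2 - 4*p - 12) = (p - 4)*(p + 2)*(p^2 + p - 6) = (p - 4)*(p - 2)*(p + 2)*(p + 3)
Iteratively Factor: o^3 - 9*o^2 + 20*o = (o - 5)*(o^2 - 4*o) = o*(o - 5)*(o - 4)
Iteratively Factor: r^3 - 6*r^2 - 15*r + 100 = (r - 5)*(r^2 - r - 20) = (r - 5)*(r + 4)*(r - 5)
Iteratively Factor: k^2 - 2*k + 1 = (k - 1)*(k - 1)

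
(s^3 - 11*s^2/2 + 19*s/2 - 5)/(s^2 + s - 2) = (s^2 - 9*s/2 + 5)/(s + 2)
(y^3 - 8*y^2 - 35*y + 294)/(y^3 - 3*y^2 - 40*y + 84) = (y - 7)/(y - 2)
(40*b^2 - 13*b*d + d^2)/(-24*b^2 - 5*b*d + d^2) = (-5*b + d)/(3*b + d)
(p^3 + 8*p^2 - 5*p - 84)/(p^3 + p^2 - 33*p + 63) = (p + 4)/(p - 3)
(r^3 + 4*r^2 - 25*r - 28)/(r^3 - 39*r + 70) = (r^2 - 3*r - 4)/(r^2 - 7*r + 10)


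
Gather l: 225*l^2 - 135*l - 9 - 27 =225*l^2 - 135*l - 36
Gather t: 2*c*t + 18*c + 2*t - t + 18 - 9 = 18*c + t*(2*c + 1) + 9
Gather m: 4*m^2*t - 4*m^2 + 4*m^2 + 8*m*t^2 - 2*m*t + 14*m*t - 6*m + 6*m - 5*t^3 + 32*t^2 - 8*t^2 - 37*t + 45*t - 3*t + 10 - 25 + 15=4*m^2*t + m*(8*t^2 + 12*t) - 5*t^3 + 24*t^2 + 5*t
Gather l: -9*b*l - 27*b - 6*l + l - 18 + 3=-27*b + l*(-9*b - 5) - 15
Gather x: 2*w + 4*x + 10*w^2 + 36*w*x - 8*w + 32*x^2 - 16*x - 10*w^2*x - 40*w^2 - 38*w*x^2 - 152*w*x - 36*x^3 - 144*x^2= -30*w^2 - 6*w - 36*x^3 + x^2*(-38*w - 112) + x*(-10*w^2 - 116*w - 12)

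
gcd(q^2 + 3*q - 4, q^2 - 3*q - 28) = q + 4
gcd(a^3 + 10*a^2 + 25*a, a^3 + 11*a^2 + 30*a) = a^2 + 5*a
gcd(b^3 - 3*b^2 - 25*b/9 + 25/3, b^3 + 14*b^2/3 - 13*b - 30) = b^2 - 4*b/3 - 5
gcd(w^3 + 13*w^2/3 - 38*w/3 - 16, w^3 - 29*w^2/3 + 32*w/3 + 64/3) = w^2 - 5*w/3 - 8/3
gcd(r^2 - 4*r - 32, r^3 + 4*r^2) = r + 4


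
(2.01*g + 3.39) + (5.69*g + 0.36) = 7.7*g + 3.75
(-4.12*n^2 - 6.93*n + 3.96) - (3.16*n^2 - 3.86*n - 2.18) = -7.28*n^2 - 3.07*n + 6.14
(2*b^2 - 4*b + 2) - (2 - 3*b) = 2*b^2 - b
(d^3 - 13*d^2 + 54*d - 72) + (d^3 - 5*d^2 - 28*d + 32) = 2*d^3 - 18*d^2 + 26*d - 40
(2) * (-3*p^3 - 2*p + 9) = -6*p^3 - 4*p + 18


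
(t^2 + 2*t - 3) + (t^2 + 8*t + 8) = 2*t^2 + 10*t + 5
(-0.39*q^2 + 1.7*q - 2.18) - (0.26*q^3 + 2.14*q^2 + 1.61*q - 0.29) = -0.26*q^3 - 2.53*q^2 + 0.0899999999999999*q - 1.89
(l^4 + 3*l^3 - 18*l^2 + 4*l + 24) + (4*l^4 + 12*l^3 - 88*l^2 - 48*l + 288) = 5*l^4 + 15*l^3 - 106*l^2 - 44*l + 312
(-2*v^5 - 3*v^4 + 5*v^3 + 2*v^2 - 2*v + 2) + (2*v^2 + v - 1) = -2*v^5 - 3*v^4 + 5*v^3 + 4*v^2 - v + 1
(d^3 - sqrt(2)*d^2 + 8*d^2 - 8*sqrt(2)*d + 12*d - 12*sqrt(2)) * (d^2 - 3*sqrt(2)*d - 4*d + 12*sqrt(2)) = d^5 - 4*sqrt(2)*d^4 + 4*d^4 - 16*sqrt(2)*d^3 - 14*d^3 - 24*d^2 + 80*sqrt(2)*d^2 - 120*d + 192*sqrt(2)*d - 288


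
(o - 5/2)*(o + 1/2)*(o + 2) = o^3 - 21*o/4 - 5/2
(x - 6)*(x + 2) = x^2 - 4*x - 12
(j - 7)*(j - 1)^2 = j^3 - 9*j^2 + 15*j - 7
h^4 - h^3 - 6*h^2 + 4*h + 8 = (h - 2)^2*(h + 1)*(h + 2)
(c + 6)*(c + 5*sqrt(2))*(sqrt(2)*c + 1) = sqrt(2)*c^3 + 6*sqrt(2)*c^2 + 11*c^2 + 5*sqrt(2)*c + 66*c + 30*sqrt(2)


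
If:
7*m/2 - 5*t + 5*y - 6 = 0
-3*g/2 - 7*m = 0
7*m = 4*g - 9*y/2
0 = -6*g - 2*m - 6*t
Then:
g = 1512/2521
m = -324/2521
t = -1404/2521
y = 1848/2521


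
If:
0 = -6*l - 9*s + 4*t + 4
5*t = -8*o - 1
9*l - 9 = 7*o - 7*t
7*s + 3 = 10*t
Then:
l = -325/214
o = -283/214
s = 247/107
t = 205/107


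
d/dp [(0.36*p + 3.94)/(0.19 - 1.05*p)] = (4.41567*p - 0.799026)/(1.05*p - 0.19)^3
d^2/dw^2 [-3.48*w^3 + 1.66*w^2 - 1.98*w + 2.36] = 3.32 - 20.88*w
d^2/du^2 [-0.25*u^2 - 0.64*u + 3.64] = -0.500000000000000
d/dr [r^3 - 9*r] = 3*r^2 - 9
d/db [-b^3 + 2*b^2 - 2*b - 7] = -3*b^2 + 4*b - 2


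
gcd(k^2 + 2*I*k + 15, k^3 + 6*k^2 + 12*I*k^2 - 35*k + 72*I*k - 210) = k + 5*I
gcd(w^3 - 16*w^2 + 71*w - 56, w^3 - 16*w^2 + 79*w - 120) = w - 8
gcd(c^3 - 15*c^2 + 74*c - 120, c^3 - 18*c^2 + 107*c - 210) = c^2 - 11*c + 30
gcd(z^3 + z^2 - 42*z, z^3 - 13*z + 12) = 1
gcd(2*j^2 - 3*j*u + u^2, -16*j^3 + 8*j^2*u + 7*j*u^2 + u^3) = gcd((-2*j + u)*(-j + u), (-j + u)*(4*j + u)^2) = -j + u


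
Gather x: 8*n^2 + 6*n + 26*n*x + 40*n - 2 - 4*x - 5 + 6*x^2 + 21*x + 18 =8*n^2 + 46*n + 6*x^2 + x*(26*n + 17) + 11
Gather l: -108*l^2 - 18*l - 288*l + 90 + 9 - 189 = -108*l^2 - 306*l - 90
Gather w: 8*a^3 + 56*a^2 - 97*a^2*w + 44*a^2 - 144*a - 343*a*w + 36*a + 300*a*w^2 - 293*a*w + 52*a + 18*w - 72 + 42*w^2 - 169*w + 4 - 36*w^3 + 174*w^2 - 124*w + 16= 8*a^3 + 100*a^2 - 56*a - 36*w^3 + w^2*(300*a + 216) + w*(-97*a^2 - 636*a - 275) - 52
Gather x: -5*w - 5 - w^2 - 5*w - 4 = -w^2 - 10*w - 9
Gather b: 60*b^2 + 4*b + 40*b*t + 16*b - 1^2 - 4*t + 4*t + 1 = 60*b^2 + b*(40*t + 20)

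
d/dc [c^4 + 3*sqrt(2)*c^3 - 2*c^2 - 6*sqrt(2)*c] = 4*c^3 + 9*sqrt(2)*c^2 - 4*c - 6*sqrt(2)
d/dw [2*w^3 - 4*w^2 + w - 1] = 6*w^2 - 8*w + 1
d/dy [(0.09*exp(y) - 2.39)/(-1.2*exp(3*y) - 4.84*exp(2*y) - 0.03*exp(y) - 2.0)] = (0.216*exp(3*y) - 8.1684*exp(2*y) - 23.1352*exp(y) - 0.2517)*exp(y)/(1.44*exp(6*y) + 11.616*exp(5*y) + 23.4976*exp(4*y) + 5.0904*exp(3*y) + 19.3609*exp(2*y) + 0.12*exp(y) + 4.0)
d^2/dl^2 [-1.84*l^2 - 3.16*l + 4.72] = -3.68000000000000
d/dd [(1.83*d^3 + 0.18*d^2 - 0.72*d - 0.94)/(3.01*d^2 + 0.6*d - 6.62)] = (5.5083*d^4 + 2.196*d^3 - 34.0686*d^2 + 3.2756*d + 5.3304)/(9.0601*d^4 + 3.612*d^3 - 39.4924*d^2 - 7.944*d + 43.8244)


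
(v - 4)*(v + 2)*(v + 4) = v^3 + 2*v^2 - 16*v - 32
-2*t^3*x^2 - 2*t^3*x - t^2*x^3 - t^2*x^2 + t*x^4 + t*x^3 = x*(-2*t + x)*(t + x)*(t*x + t)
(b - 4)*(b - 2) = b^2 - 6*b + 8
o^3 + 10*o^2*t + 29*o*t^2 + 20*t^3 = (o + t)*(o + 4*t)*(o + 5*t)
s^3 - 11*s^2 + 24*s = s*(s - 8)*(s - 3)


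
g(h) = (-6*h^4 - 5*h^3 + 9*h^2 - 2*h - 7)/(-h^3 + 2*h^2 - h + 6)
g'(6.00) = 3.96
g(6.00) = 59.38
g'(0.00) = -0.53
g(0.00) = -1.17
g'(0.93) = -2.89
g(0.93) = -1.60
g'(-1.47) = 1.22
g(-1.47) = 0.22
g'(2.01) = -92.90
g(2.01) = -28.66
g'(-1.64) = 1.91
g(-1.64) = -0.05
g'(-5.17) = 5.61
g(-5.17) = -16.53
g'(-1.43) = 1.05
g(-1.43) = 0.26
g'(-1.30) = 0.47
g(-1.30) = 0.36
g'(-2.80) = 4.54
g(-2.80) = -4.09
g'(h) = (3*h^2 - 4*h + 1)*(-6*h^4 - 5*h^3 + 9*h^2 - 2*h - 7)/(-h^3 + 2*h^2 - h + 6)^2 + (-24*h^3 - 15*h^2 + 18*h - 2)/(-h^3 + 2*h^2 - h + 6)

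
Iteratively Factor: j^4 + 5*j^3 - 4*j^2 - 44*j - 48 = (j + 4)*(j^3 + j^2 - 8*j - 12) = (j + 2)*(j + 4)*(j^2 - j - 6) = (j + 2)^2*(j + 4)*(j - 3)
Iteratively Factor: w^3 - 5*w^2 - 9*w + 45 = (w - 5)*(w^2 - 9) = (w - 5)*(w + 3)*(w - 3)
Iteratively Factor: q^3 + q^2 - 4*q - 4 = (q + 2)*(q^2 - q - 2) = (q - 2)*(q + 2)*(q + 1)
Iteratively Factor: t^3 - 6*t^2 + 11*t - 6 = (t - 2)*(t^2 - 4*t + 3) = (t - 3)*(t - 2)*(t - 1)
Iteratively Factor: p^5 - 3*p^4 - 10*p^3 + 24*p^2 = (p - 2)*(p^4 - p^3 - 12*p^2) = p*(p - 2)*(p^3 - p^2 - 12*p) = p^2*(p - 2)*(p^2 - p - 12) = p^2*(p - 4)*(p - 2)*(p + 3)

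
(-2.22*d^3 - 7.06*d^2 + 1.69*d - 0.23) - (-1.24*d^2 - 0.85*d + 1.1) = -2.22*d^3 - 5.82*d^2 + 2.54*d - 1.33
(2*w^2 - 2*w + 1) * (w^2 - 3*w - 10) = 2*w^4 - 8*w^3 - 13*w^2 + 17*w - 10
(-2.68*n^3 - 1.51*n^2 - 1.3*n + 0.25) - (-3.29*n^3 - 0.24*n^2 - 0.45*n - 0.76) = 0.61*n^3 - 1.27*n^2 - 0.85*n + 1.01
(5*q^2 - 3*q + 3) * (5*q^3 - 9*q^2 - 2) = 25*q^5 - 60*q^4 + 42*q^3 - 37*q^2 + 6*q - 6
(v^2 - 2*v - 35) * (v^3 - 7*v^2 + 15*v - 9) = v^5 - 9*v^4 - 6*v^3 + 206*v^2 - 507*v + 315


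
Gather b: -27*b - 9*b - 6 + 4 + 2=-36*b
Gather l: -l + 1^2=1 - l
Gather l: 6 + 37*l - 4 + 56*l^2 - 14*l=56*l^2 + 23*l + 2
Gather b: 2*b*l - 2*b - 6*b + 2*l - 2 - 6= b*(2*l - 8) + 2*l - 8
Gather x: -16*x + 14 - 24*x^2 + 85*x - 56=-24*x^2 + 69*x - 42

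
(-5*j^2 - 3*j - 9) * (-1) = 5*j^2 + 3*j + 9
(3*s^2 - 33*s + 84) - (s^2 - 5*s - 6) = 2*s^2 - 28*s + 90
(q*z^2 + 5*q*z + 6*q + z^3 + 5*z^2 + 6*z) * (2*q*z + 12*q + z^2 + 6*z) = 2*q^2*z^3 + 22*q^2*z^2 + 72*q^2*z + 72*q^2 + 3*q*z^4 + 33*q*z^3 + 108*q*z^2 + 108*q*z + z^5 + 11*z^4 + 36*z^3 + 36*z^2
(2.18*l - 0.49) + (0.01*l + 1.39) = 2.19*l + 0.9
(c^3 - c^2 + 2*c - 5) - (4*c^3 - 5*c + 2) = -3*c^3 - c^2 + 7*c - 7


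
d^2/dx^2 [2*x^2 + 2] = 4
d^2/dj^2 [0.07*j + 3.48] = 0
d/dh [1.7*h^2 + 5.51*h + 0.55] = 3.4*h + 5.51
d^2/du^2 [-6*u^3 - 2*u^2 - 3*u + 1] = -36*u - 4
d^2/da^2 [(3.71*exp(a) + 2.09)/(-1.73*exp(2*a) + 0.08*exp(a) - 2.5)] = (-11.103659*exp(4*a) - 25.534108*exp(3*a) + 97.142268*exp(2*a) + 35.401624*exp(a) - 23.6055)*exp(a)/(5.177717*exp(6*a) - 0.718296*exp(5*a) + 22.479966*exp(4*a) - 2.076512*exp(3*a) + 32.4855*exp(2*a) - 1.5*exp(a) + 15.625)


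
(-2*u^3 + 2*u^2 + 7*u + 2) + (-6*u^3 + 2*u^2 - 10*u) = -8*u^3 + 4*u^2 - 3*u + 2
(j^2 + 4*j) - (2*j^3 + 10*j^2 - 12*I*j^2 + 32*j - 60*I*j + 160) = -2*j^3 - 9*j^2 + 12*I*j^2 - 28*j + 60*I*j - 160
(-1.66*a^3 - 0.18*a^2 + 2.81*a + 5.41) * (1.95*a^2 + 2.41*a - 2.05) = -3.237*a^5 - 4.3516*a^4 + 8.4487*a^3 + 17.6906*a^2 + 7.2776*a - 11.0905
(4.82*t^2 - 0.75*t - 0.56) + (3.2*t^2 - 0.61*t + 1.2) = 8.02*t^2 - 1.36*t + 0.64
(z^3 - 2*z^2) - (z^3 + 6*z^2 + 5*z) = -8*z^2 - 5*z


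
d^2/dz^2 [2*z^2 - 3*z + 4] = 4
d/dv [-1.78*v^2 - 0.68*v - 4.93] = -3.56*v - 0.68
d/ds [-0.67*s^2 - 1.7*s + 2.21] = -1.34*s - 1.7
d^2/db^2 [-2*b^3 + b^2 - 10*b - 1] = 2 - 12*b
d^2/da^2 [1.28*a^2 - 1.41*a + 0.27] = 2.56000000000000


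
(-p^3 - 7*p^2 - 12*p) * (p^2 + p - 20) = -p^5 - 8*p^4 + p^3 + 128*p^2 + 240*p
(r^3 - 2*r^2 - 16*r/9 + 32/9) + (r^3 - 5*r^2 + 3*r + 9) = 2*r^3 - 7*r^2 + 11*r/9 + 113/9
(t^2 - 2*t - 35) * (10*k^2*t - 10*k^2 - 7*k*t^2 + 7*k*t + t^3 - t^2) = 10*k^2*t^3 - 30*k^2*t^2 - 330*k^2*t + 350*k^2 - 7*k*t^4 + 21*k*t^3 + 231*k*t^2 - 245*k*t + t^5 - 3*t^4 - 33*t^3 + 35*t^2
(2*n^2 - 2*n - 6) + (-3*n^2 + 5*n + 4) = -n^2 + 3*n - 2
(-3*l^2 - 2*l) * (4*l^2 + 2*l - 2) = -12*l^4 - 14*l^3 + 2*l^2 + 4*l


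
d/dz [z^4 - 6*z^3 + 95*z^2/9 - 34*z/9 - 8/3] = 4*z^3 - 18*z^2 + 190*z/9 - 34/9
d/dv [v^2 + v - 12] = 2*v + 1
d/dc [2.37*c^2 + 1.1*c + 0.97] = 4.74*c + 1.1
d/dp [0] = 0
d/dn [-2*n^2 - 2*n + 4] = -4*n - 2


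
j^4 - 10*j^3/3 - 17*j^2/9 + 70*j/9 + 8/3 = (j - 3)*(j - 2)*(j + 1/3)*(j + 4/3)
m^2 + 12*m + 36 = (m + 6)^2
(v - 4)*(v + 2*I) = v^2 - 4*v + 2*I*v - 8*I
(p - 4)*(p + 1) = p^2 - 3*p - 4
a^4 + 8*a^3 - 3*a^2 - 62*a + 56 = (a - 2)*(a - 1)*(a + 4)*(a + 7)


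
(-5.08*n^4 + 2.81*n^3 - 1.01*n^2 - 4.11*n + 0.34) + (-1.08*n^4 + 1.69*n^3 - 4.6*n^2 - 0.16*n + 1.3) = -6.16*n^4 + 4.5*n^3 - 5.61*n^2 - 4.27*n + 1.64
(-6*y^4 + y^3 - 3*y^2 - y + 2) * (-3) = 18*y^4 - 3*y^3 + 9*y^2 + 3*y - 6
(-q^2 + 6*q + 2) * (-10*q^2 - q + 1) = 10*q^4 - 59*q^3 - 27*q^2 + 4*q + 2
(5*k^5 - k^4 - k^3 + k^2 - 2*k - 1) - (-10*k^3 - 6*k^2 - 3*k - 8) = 5*k^5 - k^4 + 9*k^3 + 7*k^2 + k + 7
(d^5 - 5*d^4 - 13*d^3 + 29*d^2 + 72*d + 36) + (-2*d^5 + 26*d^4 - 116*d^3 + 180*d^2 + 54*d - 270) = -d^5 + 21*d^4 - 129*d^3 + 209*d^2 + 126*d - 234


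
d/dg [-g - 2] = -1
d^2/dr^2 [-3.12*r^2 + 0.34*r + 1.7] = -6.24000000000000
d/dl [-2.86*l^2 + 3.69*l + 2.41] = 3.69 - 5.72*l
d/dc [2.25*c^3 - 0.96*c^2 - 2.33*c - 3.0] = 6.75*c^2 - 1.92*c - 2.33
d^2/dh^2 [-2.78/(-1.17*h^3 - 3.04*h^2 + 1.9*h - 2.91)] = (-(19.5156*h + 16.9024)*(1.17*h^3 + 3.04*h^2 - 1.9*h + 2.91) + 2.78*(3.51*h^2 + 6.08*h - 1.9)*(7.02*h^2 + 12.16*h - 3.8))/(1.17*h^3 + 3.04*h^2 - 1.9*h + 2.91)^3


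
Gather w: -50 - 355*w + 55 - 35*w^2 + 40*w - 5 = -35*w^2 - 315*w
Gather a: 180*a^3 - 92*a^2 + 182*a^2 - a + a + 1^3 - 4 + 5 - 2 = 180*a^3 + 90*a^2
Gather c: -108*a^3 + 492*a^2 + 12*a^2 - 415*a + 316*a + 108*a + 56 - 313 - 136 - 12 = -108*a^3 + 504*a^2 + 9*a - 405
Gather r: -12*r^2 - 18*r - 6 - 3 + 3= -12*r^2 - 18*r - 6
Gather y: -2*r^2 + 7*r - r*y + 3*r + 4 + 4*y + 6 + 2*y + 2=-2*r^2 + 10*r + y*(6 - r) + 12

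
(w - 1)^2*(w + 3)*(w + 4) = w^4 + 5*w^3 - w^2 - 17*w + 12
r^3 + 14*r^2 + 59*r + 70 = (r + 2)*(r + 5)*(r + 7)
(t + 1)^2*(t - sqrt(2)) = t^3 - sqrt(2)*t^2 + 2*t^2 - 2*sqrt(2)*t + t - sqrt(2)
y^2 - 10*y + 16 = (y - 8)*(y - 2)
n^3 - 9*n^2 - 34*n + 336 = (n - 8)*(n - 7)*(n + 6)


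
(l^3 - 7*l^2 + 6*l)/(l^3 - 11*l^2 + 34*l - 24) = l/(l - 4)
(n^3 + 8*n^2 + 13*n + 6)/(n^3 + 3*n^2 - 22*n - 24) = (n + 1)/(n - 4)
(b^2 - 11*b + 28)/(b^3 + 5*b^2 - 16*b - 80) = (b - 7)/(b^2 + 9*b + 20)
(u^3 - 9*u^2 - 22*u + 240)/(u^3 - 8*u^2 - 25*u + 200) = (u - 6)/(u - 5)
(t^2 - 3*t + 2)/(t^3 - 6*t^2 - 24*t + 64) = (t - 1)/(t^2 - 4*t - 32)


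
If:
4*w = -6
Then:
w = -3/2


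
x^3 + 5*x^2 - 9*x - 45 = (x - 3)*(x + 3)*(x + 5)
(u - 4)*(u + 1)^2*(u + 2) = u^4 - 11*u^2 - 18*u - 8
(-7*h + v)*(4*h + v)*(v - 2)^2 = -28*h^2*v^2 + 112*h^2*v - 112*h^2 - 3*h*v^3 + 12*h*v^2 - 12*h*v + v^4 - 4*v^3 + 4*v^2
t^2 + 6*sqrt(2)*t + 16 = (t + 2*sqrt(2))*(t + 4*sqrt(2))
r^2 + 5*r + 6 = (r + 2)*(r + 3)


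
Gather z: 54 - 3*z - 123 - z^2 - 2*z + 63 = -z^2 - 5*z - 6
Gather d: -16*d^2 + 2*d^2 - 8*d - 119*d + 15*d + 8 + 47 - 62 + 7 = -14*d^2 - 112*d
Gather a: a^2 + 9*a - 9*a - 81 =a^2 - 81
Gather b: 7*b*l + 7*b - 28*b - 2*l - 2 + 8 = b*(7*l - 21) - 2*l + 6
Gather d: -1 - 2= -3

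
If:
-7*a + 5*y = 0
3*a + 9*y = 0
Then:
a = 0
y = 0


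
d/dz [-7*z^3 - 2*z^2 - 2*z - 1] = -21*z^2 - 4*z - 2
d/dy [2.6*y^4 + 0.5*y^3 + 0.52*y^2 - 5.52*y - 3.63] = 10.4*y^3 + 1.5*y^2 + 1.04*y - 5.52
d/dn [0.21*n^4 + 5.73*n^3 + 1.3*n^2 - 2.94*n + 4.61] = 0.84*n^3 + 17.19*n^2 + 2.6*n - 2.94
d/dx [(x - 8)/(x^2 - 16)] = (x^2 - 2*x*(x - 8) - 16)/(x^2 - 16)^2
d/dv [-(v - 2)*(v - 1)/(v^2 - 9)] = (-3*v^2 + 22*v - 27)/(v^4 - 18*v^2 + 81)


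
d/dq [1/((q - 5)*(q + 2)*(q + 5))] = (-(q - 5)*(q + 2) - (q - 5)*(q + 5) - (q + 2)*(q + 5))/((q - 5)^2*(q + 2)^2*(q + 5)^2)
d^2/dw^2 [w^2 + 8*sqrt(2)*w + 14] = 2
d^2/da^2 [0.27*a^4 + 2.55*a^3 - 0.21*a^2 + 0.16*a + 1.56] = 3.24*a^2 + 15.3*a - 0.42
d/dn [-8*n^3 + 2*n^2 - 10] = 4*n*(1 - 6*n)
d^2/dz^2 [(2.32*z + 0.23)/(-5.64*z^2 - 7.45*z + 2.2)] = (-(2.32*z + 0.23)*(11.28*z + 7.45)*(22.56*z + 14.9) + (78.5088*z + 37.1624)*(5.64*z^2 + 7.45*z - 2.2))/(5.64*z^2 + 7.45*z - 2.2)^3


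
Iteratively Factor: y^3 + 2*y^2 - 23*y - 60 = (y + 3)*(y^2 - y - 20) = (y + 3)*(y + 4)*(y - 5)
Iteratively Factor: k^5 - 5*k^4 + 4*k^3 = (k)*(k^4 - 5*k^3 + 4*k^2) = k*(k - 1)*(k^3 - 4*k^2) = k*(k - 4)*(k - 1)*(k^2) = k^2*(k - 4)*(k - 1)*(k)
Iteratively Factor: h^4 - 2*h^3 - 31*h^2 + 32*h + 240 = (h - 5)*(h^3 + 3*h^2 - 16*h - 48) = (h - 5)*(h - 4)*(h^2 + 7*h + 12) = (h - 5)*(h - 4)*(h + 4)*(h + 3)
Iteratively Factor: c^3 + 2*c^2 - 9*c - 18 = (c - 3)*(c^2 + 5*c + 6) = (c - 3)*(c + 2)*(c + 3)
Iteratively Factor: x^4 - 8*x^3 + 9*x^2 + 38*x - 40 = (x - 4)*(x^3 - 4*x^2 - 7*x + 10) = (x - 5)*(x - 4)*(x^2 + x - 2) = (x - 5)*(x - 4)*(x + 2)*(x - 1)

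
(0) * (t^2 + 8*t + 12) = 0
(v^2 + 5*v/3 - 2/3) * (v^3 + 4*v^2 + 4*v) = v^5 + 17*v^4/3 + 10*v^3 + 4*v^2 - 8*v/3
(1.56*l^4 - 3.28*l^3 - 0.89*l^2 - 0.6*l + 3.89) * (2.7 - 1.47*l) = -2.2932*l^5 + 9.0336*l^4 - 7.5477*l^3 - 1.521*l^2 - 7.3383*l + 10.503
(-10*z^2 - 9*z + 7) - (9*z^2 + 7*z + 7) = -19*z^2 - 16*z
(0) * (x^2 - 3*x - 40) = 0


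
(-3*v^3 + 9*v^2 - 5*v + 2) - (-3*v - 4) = -3*v^3 + 9*v^2 - 2*v + 6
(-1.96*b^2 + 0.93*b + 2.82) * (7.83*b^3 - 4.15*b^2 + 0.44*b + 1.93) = -15.3468*b^5 + 15.4159*b^4 + 17.3587*b^3 - 15.0766*b^2 + 3.0357*b + 5.4426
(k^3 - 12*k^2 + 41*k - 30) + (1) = k^3 - 12*k^2 + 41*k - 29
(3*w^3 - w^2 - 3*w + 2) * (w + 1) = 3*w^4 + 2*w^3 - 4*w^2 - w + 2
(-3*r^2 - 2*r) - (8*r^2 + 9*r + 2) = -11*r^2 - 11*r - 2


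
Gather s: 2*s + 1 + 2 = 2*s + 3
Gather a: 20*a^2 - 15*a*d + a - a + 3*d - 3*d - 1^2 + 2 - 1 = 20*a^2 - 15*a*d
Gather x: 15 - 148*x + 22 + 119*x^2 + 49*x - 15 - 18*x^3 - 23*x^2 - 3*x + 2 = -18*x^3 + 96*x^2 - 102*x + 24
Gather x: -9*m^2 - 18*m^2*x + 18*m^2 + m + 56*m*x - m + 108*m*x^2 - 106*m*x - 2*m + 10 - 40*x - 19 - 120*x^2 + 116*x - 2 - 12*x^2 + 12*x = 9*m^2 - 2*m + x^2*(108*m - 132) + x*(-18*m^2 - 50*m + 88) - 11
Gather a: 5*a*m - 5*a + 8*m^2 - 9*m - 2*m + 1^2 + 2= a*(5*m - 5) + 8*m^2 - 11*m + 3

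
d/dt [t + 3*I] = 1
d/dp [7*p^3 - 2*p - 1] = 21*p^2 - 2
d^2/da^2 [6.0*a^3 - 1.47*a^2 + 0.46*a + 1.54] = 36.0*a - 2.94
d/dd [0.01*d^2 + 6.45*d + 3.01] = 0.02*d + 6.45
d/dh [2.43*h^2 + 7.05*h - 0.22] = 4.86*h + 7.05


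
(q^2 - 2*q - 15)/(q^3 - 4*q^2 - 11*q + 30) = 1/(q - 2)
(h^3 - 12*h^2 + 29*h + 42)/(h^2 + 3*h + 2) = (h^2 - 13*h + 42)/(h + 2)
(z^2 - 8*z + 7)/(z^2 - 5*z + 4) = (z - 7)/(z - 4)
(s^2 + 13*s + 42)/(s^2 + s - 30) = (s + 7)/(s - 5)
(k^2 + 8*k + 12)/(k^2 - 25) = (k^2 + 8*k + 12)/(k^2 - 25)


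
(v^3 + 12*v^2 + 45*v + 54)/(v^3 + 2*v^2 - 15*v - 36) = (v + 6)/(v - 4)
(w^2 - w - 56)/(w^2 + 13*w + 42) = (w - 8)/(w + 6)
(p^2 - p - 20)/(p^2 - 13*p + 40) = (p + 4)/(p - 8)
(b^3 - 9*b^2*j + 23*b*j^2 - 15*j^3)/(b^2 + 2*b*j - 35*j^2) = (b^2 - 4*b*j + 3*j^2)/(b + 7*j)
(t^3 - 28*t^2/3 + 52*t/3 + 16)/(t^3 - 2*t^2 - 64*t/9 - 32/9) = 3*(t - 6)/(3*t + 4)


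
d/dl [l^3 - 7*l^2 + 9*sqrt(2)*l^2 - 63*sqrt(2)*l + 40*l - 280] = 3*l^2 - 14*l + 18*sqrt(2)*l - 63*sqrt(2) + 40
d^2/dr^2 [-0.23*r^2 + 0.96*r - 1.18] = -0.460000000000000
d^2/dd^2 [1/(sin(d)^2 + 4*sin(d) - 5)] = -(4*sin(d)^3 + 16*sin(d)^2 + 46*sin(d) + 42)/((sin(d) - 1)^2*(sin(d) + 5)^3)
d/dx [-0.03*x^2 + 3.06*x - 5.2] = 3.06 - 0.06*x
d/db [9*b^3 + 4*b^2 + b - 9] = 27*b^2 + 8*b + 1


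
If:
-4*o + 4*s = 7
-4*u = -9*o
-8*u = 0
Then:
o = 0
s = 7/4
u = 0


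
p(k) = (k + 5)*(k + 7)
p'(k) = 2*k + 12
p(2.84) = 77.15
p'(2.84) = 17.68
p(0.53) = 41.64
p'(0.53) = 13.06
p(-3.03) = 7.82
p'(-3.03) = 5.94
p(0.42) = 40.22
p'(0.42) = 12.84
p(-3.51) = 5.20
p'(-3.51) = 4.98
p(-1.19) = 22.14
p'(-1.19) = 9.62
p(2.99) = 79.82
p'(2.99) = 17.98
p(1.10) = 49.41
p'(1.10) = 14.20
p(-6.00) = -1.00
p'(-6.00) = 0.00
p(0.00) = 35.00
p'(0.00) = 12.00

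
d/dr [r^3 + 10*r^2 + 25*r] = 3*r^2 + 20*r + 25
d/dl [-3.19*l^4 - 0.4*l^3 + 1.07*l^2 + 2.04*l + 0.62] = -12.76*l^3 - 1.2*l^2 + 2.14*l + 2.04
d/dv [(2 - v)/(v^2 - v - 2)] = 1/(v^2 + 2*v + 1)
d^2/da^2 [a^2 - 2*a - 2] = 2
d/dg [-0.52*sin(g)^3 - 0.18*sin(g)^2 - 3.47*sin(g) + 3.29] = (-0.36*sin(g) + 0.78*cos(2*g) - 4.25)*cos(g)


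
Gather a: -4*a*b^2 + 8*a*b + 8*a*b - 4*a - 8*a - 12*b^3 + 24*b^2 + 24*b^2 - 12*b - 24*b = a*(-4*b^2 + 16*b - 12) - 12*b^3 + 48*b^2 - 36*b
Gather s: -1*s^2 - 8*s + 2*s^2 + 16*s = s^2 + 8*s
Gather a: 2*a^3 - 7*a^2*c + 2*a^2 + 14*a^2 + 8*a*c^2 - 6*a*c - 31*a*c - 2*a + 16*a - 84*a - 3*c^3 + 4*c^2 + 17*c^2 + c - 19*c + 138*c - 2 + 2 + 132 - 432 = 2*a^3 + a^2*(16 - 7*c) + a*(8*c^2 - 37*c - 70) - 3*c^3 + 21*c^2 + 120*c - 300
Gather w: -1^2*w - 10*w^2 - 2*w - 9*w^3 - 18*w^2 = -9*w^3 - 28*w^2 - 3*w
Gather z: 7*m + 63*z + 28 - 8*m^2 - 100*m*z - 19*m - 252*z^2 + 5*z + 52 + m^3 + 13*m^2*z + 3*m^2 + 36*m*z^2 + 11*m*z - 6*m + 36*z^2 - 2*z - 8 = m^3 - 5*m^2 - 18*m + z^2*(36*m - 216) + z*(13*m^2 - 89*m + 66) + 72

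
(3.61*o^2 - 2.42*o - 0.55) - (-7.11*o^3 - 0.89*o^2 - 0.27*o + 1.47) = 7.11*o^3 + 4.5*o^2 - 2.15*o - 2.02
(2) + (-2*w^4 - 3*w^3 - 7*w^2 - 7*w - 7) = -2*w^4 - 3*w^3 - 7*w^2 - 7*w - 5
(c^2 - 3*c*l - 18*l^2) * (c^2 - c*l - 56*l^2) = c^4 - 4*c^3*l - 71*c^2*l^2 + 186*c*l^3 + 1008*l^4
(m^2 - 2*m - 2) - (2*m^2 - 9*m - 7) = -m^2 + 7*m + 5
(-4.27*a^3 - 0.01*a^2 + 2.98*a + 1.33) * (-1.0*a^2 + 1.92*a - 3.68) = 4.27*a^5 - 8.1884*a^4 + 12.7144*a^3 + 4.4284*a^2 - 8.4128*a - 4.8944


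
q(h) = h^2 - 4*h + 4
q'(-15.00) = -34.00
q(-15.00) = 289.00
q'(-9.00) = -22.00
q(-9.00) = 121.00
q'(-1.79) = -7.58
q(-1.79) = 14.36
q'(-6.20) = -16.40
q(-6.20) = 67.24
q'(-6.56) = -17.12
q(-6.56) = 73.27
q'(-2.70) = -9.40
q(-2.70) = 22.09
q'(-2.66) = -9.32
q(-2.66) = 21.72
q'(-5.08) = -14.16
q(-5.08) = 50.13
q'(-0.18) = -4.36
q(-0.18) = 4.75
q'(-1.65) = -7.30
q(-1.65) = 13.32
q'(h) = 2*h - 4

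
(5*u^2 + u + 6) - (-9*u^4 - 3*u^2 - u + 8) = 9*u^4 + 8*u^2 + 2*u - 2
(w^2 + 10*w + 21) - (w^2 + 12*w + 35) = -2*w - 14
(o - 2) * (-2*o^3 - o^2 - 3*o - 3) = -2*o^4 + 3*o^3 - o^2 + 3*o + 6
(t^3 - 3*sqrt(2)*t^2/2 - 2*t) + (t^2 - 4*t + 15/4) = t^3 - 3*sqrt(2)*t^2/2 + t^2 - 6*t + 15/4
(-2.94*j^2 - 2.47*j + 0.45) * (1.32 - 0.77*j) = 2.2638*j^3 - 1.9789*j^2 - 3.6069*j + 0.594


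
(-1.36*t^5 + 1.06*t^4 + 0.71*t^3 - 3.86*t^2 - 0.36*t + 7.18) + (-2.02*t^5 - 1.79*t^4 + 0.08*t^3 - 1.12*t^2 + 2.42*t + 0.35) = -3.38*t^5 - 0.73*t^4 + 0.79*t^3 - 4.98*t^2 + 2.06*t + 7.53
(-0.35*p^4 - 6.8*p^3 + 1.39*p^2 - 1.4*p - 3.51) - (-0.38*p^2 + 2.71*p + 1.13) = -0.35*p^4 - 6.8*p^3 + 1.77*p^2 - 4.11*p - 4.64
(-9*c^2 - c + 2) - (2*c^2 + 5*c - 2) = -11*c^2 - 6*c + 4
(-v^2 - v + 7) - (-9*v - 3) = -v^2 + 8*v + 10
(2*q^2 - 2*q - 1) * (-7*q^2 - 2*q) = -14*q^4 + 10*q^3 + 11*q^2 + 2*q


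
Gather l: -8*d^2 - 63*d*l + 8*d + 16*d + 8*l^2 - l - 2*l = -8*d^2 + 24*d + 8*l^2 + l*(-63*d - 3)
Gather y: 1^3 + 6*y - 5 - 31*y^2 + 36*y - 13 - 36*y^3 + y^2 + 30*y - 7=-36*y^3 - 30*y^2 + 72*y - 24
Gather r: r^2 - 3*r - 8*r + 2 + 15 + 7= r^2 - 11*r + 24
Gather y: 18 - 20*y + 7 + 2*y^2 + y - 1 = 2*y^2 - 19*y + 24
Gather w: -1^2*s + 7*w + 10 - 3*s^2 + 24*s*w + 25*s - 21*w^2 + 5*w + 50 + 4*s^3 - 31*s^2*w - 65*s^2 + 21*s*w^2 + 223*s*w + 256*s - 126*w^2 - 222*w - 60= 4*s^3 - 68*s^2 + 280*s + w^2*(21*s - 147) + w*(-31*s^2 + 247*s - 210)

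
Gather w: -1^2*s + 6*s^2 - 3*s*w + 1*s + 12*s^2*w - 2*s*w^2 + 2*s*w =6*s^2 - 2*s*w^2 + w*(12*s^2 - s)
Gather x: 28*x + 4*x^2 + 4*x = 4*x^2 + 32*x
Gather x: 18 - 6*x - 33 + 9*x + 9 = 3*x - 6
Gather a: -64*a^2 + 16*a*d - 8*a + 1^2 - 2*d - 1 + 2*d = -64*a^2 + a*(16*d - 8)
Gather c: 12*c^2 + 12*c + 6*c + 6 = 12*c^2 + 18*c + 6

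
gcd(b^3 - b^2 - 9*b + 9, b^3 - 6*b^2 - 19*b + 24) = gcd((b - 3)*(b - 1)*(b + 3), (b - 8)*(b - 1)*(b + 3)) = b^2 + 2*b - 3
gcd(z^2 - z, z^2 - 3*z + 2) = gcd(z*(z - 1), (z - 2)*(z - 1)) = z - 1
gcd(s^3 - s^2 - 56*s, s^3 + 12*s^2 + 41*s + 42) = s + 7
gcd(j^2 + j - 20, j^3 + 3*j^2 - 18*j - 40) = j^2 + j - 20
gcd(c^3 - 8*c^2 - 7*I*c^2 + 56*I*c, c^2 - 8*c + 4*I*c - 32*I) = c - 8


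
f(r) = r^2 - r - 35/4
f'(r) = 2*r - 1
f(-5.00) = 21.25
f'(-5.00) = -11.00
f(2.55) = -4.80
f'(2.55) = 4.10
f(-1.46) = -5.16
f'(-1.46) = -3.92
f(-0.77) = -7.39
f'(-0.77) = -2.54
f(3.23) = -1.55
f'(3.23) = 5.46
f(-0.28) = -8.39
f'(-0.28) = -1.56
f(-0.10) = -8.64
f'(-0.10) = -1.20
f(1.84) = -7.20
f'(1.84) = 2.68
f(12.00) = 123.25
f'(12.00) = 23.00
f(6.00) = 21.25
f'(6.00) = 11.00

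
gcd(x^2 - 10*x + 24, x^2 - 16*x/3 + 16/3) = x - 4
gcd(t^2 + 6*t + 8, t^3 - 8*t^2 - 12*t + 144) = t + 4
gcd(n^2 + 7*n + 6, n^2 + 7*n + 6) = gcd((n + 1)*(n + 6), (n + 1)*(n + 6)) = n^2 + 7*n + 6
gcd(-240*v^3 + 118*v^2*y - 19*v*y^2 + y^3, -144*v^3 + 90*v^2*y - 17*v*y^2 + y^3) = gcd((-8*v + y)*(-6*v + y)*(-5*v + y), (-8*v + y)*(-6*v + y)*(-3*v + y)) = 48*v^2 - 14*v*y + y^2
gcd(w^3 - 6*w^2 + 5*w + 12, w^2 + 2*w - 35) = 1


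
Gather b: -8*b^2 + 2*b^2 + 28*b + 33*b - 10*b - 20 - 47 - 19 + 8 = -6*b^2 + 51*b - 78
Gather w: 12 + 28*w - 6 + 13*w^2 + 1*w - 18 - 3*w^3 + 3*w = -3*w^3 + 13*w^2 + 32*w - 12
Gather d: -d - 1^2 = -d - 1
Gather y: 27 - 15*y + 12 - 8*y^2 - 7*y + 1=-8*y^2 - 22*y + 40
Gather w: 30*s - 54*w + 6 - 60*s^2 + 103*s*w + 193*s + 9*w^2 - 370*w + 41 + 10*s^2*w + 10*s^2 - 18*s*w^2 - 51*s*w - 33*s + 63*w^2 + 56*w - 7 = -50*s^2 + 190*s + w^2*(72 - 18*s) + w*(10*s^2 + 52*s - 368) + 40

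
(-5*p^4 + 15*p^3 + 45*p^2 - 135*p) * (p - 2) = -5*p^5 + 25*p^4 + 15*p^3 - 225*p^2 + 270*p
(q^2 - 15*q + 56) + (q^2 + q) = 2*q^2 - 14*q + 56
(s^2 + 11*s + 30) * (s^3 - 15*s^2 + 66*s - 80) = s^5 - 4*s^4 - 69*s^3 + 196*s^2 + 1100*s - 2400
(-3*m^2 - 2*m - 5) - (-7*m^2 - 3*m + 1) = 4*m^2 + m - 6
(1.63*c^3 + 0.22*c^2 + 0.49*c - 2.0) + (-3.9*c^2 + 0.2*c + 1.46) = 1.63*c^3 - 3.68*c^2 + 0.69*c - 0.54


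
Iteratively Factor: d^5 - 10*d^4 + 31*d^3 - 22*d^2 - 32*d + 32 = (d - 1)*(d^4 - 9*d^3 + 22*d^2 - 32) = (d - 1)*(d + 1)*(d^3 - 10*d^2 + 32*d - 32) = (d - 2)*(d - 1)*(d + 1)*(d^2 - 8*d + 16) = (d - 4)*(d - 2)*(d - 1)*(d + 1)*(d - 4)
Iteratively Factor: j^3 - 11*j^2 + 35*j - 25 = (j - 5)*(j^2 - 6*j + 5) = (j - 5)*(j - 1)*(j - 5)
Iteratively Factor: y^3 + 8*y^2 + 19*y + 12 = (y + 3)*(y^2 + 5*y + 4) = (y + 1)*(y + 3)*(y + 4)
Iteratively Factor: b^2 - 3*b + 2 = (b - 1)*(b - 2)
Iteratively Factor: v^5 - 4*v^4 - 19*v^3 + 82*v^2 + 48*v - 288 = (v - 3)*(v^4 - v^3 - 22*v^2 + 16*v + 96) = (v - 3)*(v + 4)*(v^3 - 5*v^2 - 2*v + 24) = (v - 3)*(v + 2)*(v + 4)*(v^2 - 7*v + 12) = (v - 4)*(v - 3)*(v + 2)*(v + 4)*(v - 3)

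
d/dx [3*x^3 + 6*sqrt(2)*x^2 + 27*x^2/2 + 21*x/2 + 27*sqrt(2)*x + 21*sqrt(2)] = 9*x^2 + 12*sqrt(2)*x + 27*x + 21/2 + 27*sqrt(2)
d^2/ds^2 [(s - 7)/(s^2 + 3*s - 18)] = 2*((4 - 3*s)*(s^2 + 3*s - 18) + (s - 7)*(2*s + 3)^2)/(s^2 + 3*s - 18)^3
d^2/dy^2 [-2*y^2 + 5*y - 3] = -4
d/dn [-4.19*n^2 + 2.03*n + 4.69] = 2.03 - 8.38*n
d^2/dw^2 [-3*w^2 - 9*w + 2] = -6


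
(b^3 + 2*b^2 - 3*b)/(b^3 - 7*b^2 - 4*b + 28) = b*(b^2 + 2*b - 3)/(b^3 - 7*b^2 - 4*b + 28)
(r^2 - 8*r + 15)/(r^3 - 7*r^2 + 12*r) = (r - 5)/(r*(r - 4))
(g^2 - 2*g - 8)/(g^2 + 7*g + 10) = (g - 4)/(g + 5)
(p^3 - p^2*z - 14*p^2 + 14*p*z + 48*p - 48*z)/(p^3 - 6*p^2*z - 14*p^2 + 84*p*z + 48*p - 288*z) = (-p + z)/(-p + 6*z)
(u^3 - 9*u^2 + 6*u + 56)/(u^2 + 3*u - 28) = (u^2 - 5*u - 14)/(u + 7)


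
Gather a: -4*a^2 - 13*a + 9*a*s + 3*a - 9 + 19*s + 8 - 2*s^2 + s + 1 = -4*a^2 + a*(9*s - 10) - 2*s^2 + 20*s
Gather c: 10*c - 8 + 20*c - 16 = 30*c - 24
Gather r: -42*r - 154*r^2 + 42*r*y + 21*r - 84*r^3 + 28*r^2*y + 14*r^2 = -84*r^3 + r^2*(28*y - 140) + r*(42*y - 21)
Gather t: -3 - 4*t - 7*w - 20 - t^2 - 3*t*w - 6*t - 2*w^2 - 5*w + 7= -t^2 + t*(-3*w - 10) - 2*w^2 - 12*w - 16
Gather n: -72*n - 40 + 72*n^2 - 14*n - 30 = 72*n^2 - 86*n - 70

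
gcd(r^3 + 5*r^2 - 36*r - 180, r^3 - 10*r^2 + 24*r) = r - 6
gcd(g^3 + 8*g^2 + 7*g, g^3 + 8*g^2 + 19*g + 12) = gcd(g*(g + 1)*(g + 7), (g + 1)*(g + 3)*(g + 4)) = g + 1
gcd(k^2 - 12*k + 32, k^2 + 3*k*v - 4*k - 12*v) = k - 4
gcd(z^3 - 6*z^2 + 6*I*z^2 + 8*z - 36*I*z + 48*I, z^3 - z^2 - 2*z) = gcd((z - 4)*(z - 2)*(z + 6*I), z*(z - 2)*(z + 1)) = z - 2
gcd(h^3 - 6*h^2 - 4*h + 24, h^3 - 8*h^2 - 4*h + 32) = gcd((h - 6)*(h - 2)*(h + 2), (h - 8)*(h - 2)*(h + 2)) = h^2 - 4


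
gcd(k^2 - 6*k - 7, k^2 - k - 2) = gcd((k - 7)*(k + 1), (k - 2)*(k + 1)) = k + 1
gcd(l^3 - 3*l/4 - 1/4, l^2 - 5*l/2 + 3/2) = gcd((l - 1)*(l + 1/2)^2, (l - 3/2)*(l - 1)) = l - 1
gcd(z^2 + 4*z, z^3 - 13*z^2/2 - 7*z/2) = z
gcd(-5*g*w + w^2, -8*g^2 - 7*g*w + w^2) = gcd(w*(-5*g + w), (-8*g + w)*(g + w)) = 1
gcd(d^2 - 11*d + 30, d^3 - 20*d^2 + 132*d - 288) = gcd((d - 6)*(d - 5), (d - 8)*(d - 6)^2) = d - 6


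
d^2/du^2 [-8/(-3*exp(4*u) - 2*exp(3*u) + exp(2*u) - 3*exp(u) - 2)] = 8*((-48*exp(3*u) - 18*exp(2*u) + 4*exp(u) - 3)*(3*exp(4*u) + 2*exp(3*u) - exp(2*u) + 3*exp(u) + 2) + 2*(12*exp(3*u) + 6*exp(2*u) - 2*exp(u) + 3)^2*exp(u))*exp(u)/(3*exp(4*u) + 2*exp(3*u) - exp(2*u) + 3*exp(u) + 2)^3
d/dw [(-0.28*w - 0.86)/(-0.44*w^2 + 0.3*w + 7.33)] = (0.1232*w^2 - 0.084*w - (0.28*w + 0.86)*(0.88*w - 0.3) - 2.0524)/(-0.44*w^2 + 0.3*w + 7.33)^2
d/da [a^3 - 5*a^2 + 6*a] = 3*a^2 - 10*a + 6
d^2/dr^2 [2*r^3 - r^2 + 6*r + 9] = 12*r - 2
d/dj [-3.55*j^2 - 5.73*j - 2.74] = -7.1*j - 5.73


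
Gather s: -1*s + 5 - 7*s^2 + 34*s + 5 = -7*s^2 + 33*s + 10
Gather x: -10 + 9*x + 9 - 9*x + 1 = 0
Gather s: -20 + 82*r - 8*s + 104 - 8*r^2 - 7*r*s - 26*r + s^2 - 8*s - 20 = -8*r^2 + 56*r + s^2 + s*(-7*r - 16) + 64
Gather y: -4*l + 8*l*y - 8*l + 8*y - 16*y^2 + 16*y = -12*l - 16*y^2 + y*(8*l + 24)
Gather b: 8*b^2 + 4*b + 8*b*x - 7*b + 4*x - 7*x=8*b^2 + b*(8*x - 3) - 3*x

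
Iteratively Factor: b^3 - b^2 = (b)*(b^2 - b) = b*(b - 1)*(b)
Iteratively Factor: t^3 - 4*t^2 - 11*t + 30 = (t - 5)*(t^2 + t - 6) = (t - 5)*(t - 2)*(t + 3)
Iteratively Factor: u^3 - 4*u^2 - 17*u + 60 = (u - 3)*(u^2 - u - 20) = (u - 5)*(u - 3)*(u + 4)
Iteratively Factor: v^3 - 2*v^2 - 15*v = (v - 5)*(v^2 + 3*v) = v*(v - 5)*(v + 3)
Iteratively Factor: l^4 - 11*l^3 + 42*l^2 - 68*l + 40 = (l - 2)*(l^3 - 9*l^2 + 24*l - 20) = (l - 2)^2*(l^2 - 7*l + 10) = (l - 2)^3*(l - 5)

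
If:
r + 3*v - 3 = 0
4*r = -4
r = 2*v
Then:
No Solution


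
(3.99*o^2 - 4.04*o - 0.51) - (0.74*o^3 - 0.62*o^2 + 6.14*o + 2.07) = -0.74*o^3 + 4.61*o^2 - 10.18*o - 2.58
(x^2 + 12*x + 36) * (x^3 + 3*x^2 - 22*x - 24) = x^5 + 15*x^4 + 50*x^3 - 180*x^2 - 1080*x - 864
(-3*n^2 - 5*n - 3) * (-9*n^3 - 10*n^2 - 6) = 27*n^5 + 75*n^4 + 77*n^3 + 48*n^2 + 30*n + 18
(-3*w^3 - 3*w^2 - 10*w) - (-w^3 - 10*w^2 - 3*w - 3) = -2*w^3 + 7*w^2 - 7*w + 3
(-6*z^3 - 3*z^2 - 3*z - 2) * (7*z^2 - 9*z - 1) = -42*z^5 + 33*z^4 + 12*z^3 + 16*z^2 + 21*z + 2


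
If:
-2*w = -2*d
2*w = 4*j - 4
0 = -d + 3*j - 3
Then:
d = 0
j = 1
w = 0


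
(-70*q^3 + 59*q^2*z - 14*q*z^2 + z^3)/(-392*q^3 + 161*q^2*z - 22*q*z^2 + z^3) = (10*q^2 - 7*q*z + z^2)/(56*q^2 - 15*q*z + z^2)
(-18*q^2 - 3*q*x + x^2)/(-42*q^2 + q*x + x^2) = (3*q + x)/(7*q + x)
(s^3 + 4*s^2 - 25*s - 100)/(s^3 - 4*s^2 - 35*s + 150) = (s^2 + 9*s + 20)/(s^2 + s - 30)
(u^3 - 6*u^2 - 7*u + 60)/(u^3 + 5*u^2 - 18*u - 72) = (u - 5)/(u + 6)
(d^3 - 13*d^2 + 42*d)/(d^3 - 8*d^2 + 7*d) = (d - 6)/(d - 1)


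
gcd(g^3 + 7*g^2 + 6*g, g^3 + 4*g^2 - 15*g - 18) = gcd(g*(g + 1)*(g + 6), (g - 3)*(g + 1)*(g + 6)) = g^2 + 7*g + 6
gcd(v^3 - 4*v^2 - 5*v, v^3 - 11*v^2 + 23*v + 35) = v^2 - 4*v - 5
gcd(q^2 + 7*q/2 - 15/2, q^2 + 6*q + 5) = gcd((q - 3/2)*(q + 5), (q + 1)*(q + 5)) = q + 5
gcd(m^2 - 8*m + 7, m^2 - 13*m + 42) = m - 7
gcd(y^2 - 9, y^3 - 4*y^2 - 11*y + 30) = y + 3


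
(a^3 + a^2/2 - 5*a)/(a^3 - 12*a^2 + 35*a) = (a^2 + a/2 - 5)/(a^2 - 12*a + 35)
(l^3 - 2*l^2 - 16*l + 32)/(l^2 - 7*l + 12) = (l^2 + 2*l - 8)/(l - 3)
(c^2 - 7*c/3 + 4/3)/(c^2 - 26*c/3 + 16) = (3*c^2 - 7*c + 4)/(3*c^2 - 26*c + 48)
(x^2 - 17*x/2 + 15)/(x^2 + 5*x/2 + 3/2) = (2*x^2 - 17*x + 30)/(2*x^2 + 5*x + 3)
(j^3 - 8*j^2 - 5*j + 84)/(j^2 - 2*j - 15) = (j^2 - 11*j + 28)/(j - 5)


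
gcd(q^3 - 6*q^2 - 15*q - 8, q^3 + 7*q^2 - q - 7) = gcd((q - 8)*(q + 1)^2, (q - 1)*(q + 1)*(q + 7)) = q + 1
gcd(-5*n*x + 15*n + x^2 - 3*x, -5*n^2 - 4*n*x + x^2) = -5*n + x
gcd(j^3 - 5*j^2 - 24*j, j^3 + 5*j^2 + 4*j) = j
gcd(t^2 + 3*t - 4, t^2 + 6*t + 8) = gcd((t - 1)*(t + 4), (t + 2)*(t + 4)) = t + 4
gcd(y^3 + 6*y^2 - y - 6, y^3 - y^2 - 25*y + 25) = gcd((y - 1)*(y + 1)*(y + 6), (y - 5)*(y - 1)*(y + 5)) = y - 1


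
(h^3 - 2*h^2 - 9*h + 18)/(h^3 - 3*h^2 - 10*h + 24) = (h - 3)/(h - 4)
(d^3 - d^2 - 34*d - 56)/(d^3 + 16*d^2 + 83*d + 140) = (d^2 - 5*d - 14)/(d^2 + 12*d + 35)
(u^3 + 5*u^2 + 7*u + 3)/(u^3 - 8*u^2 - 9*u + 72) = (u^2 + 2*u + 1)/(u^2 - 11*u + 24)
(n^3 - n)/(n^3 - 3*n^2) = (n^2 - 1)/(n*(n - 3))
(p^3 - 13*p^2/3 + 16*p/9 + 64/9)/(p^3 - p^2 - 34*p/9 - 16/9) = (3*p - 8)/(3*p + 2)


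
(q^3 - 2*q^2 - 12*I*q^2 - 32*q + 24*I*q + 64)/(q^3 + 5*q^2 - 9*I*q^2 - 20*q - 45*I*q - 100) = (q^2 + q*(-2 - 8*I) + 16*I)/(q^2 + q*(5 - 5*I) - 25*I)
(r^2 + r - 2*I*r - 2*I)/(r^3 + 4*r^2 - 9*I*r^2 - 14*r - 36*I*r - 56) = (r + 1)/(r^2 + r*(4 - 7*I) - 28*I)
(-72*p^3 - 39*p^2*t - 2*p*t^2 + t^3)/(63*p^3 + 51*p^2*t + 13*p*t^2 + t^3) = (-8*p + t)/(7*p + t)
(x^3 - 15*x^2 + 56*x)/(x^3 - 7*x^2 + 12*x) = (x^2 - 15*x + 56)/(x^2 - 7*x + 12)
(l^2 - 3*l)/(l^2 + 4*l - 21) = l/(l + 7)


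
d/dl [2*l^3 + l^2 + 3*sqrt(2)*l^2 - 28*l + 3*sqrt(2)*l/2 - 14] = 6*l^2 + 2*l + 6*sqrt(2)*l - 28 + 3*sqrt(2)/2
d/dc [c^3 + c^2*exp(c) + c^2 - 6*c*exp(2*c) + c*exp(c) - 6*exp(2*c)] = c^2*exp(c) + 3*c^2 - 12*c*exp(2*c) + 3*c*exp(c) + 2*c - 18*exp(2*c) + exp(c)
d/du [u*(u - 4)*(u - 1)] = 3*u^2 - 10*u + 4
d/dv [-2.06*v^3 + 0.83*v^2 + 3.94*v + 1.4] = -6.18*v^2 + 1.66*v + 3.94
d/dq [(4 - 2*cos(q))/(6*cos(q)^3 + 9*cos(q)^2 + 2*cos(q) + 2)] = 24*(-4*cos(q)^3 + 9*cos(q)^2 + 12*cos(q) + 2)*sin(q)/(13*cos(q) + 9*cos(2*q) + 3*cos(3*q) + 13)^2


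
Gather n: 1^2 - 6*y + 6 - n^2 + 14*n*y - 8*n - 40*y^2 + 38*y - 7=-n^2 + n*(14*y - 8) - 40*y^2 + 32*y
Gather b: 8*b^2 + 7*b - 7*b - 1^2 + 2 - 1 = 8*b^2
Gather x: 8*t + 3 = 8*t + 3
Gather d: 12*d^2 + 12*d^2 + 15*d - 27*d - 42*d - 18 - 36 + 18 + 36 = 24*d^2 - 54*d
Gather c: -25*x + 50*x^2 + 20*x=50*x^2 - 5*x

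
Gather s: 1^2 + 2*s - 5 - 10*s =-8*s - 4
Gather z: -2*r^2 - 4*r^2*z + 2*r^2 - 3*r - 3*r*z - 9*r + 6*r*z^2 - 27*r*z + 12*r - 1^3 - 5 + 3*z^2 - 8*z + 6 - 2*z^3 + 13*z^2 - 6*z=-2*z^3 + z^2*(6*r + 16) + z*(-4*r^2 - 30*r - 14)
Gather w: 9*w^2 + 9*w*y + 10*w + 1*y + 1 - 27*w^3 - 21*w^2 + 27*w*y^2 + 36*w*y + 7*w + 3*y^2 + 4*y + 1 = -27*w^3 - 12*w^2 + w*(27*y^2 + 45*y + 17) + 3*y^2 + 5*y + 2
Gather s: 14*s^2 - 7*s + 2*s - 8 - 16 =14*s^2 - 5*s - 24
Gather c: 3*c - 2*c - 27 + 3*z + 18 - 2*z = c + z - 9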